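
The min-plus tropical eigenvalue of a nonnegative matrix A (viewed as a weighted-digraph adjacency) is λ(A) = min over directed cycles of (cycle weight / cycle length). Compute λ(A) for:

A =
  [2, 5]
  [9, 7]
λ(A) = 2

Enumerate directed cycles and compute their means (weight / length). Sample:
  cycle 0 → 0: weight = 2, length = 1, mean = 2/1 ≈ 2.000
  cycle 1 → 1: weight = 7, length = 1, mean = 7/1 ≈ 7.000
  cycle 0 → 1 → 0: weight = 14, length = 2, mean = 14/2 ≈ 7.000
  cycle 1 → 0 → 1: weight = 14, length = 2, mean = 14/2 ≈ 7.000
Minimum mean = 2.000, attained e.g. along the cycle 0 → 0 with weight 2 and length 1. So λ(A) = 2/1 = 2.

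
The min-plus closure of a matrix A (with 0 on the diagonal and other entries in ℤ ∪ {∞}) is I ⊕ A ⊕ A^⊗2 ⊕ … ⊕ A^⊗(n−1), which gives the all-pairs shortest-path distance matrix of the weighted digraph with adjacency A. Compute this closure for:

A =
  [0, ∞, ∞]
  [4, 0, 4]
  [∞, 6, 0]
Closure =
  [0, ∞, ∞]
  [4, 0, 4]
  [10, 6, 0]

This is the Floyd-Warshall all-pairs shortest-path computation. For each intermediate vertex k = 0, 1, …, 2, update dist[i][j] ← min(dist[i][j], dist[i][k] + dist[k][j]). The final matrix gives, for each (i, j), the minimum total weight of any directed path from i to j (possibly empty when i = j).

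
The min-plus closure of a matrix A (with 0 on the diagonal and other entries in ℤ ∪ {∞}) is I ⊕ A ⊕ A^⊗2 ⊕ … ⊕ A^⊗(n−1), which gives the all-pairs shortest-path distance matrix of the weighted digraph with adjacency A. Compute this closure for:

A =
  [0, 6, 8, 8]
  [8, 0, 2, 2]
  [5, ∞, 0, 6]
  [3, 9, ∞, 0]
Closure =
  [0, 6, 8, 8]
  [5, 0, 2, 2]
  [5, 11, 0, 6]
  [3, 9, 11, 0]

This is the Floyd-Warshall all-pairs shortest-path computation. For each intermediate vertex k = 0, 1, …, 3, update dist[i][j] ← min(dist[i][j], dist[i][k] + dist[k][j]). The final matrix gives, for each (i, j), the minimum total weight of any directed path from i to j (possibly empty when i = j).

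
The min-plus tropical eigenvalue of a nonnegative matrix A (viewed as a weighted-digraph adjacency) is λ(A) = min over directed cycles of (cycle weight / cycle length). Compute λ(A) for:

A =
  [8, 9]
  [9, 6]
λ(A) = 6

Enumerate directed cycles and compute their means (weight / length). Sample:
  cycle 0 → 0: weight = 8, length = 1, mean = 8/1 ≈ 8.000
  cycle 1 → 1: weight = 6, length = 1, mean = 6/1 ≈ 6.000
  cycle 0 → 1 → 0: weight = 18, length = 2, mean = 18/2 ≈ 9.000
  cycle 1 → 0 → 1: weight = 18, length = 2, mean = 18/2 ≈ 9.000
Minimum mean = 6.000, attained e.g. along the cycle 1 → 1 with weight 6 and length 1. So λ(A) = 6/1 = 6.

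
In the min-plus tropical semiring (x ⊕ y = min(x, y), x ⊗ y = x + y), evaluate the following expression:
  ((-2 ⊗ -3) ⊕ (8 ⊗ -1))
((-2 ⊗ -3) ⊕ (8 ⊗ -1)) = -5

Expand innermost to outermost. Recall ⊕ takes the minimum of its arguments and ⊗ takes their sum. Working out the expression ((-2 ⊗ -3) ⊕ (8 ⊗ -1)) gives -5.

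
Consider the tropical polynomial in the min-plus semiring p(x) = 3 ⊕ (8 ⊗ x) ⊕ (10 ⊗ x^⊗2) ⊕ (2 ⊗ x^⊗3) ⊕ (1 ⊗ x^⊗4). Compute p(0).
p(0) = 1

A tropical monomial a ⊗ x^⊗i evaluates to a + i · x. Evaluating each term at x = 0:
  Term 0 contributes 3 + 0 · 0 = 3
  Term 1 contributes 8 + 1 · 0 = 8
  Term 2 contributes 10 + 2 · 0 = 10
  Term 3 contributes 2 + 3 · 0 = 2
  Term 4 contributes 1 + 4 · 0 = 1
p(0) = ⊕ of these = min[3, 8, 10, 2, 1] = 1.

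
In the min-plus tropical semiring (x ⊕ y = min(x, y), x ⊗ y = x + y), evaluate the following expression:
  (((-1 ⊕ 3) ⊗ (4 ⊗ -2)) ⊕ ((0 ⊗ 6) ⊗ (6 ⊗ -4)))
(((-1 ⊕ 3) ⊗ (4 ⊗ -2)) ⊕ ((0 ⊗ 6) ⊗ (6 ⊗ -4))) = 1

Expand innermost to outermost. Recall ⊕ takes the minimum of its arguments and ⊗ takes their sum. Working out the expression (((-1 ⊕ 3) ⊗ (4 ⊗ -2)) ⊕ ((0 ⊗ 6) ⊗ (6 ⊗ -4))) gives 1.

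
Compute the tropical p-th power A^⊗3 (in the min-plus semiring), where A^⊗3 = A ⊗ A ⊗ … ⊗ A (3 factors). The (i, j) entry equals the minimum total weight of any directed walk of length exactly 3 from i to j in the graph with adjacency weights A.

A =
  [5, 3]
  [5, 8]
A^⊗3 =
  [13, 11]
  [13, 13]

Each entry (A^⊗3)_ij equals the minimum over all length-3 walks i = v_0 → v_1 → … → v_3 = j of Σ_t A[v_t][v_{t+1}]. For example, for (i, j) = (0, 1) we minimise over 4 possible intermediate vertex sequences; the minimum is 11, attained along the walk 0 → 1 → 0 → 1.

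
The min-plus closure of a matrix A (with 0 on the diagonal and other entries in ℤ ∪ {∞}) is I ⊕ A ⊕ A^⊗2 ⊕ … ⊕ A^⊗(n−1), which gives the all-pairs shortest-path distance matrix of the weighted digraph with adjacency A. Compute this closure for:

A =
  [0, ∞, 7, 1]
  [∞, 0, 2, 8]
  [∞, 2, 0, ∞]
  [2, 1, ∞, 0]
Closure =
  [0, 2, 4, 1]
  [10, 0, 2, 8]
  [12, 2, 0, 10]
  [2, 1, 3, 0]

This is the Floyd-Warshall all-pairs shortest-path computation. For each intermediate vertex k = 0, 1, …, 3, update dist[i][j] ← min(dist[i][j], dist[i][k] + dist[k][j]). The final matrix gives, for each (i, j), the minimum total weight of any directed path from i to j (possibly empty when i = j).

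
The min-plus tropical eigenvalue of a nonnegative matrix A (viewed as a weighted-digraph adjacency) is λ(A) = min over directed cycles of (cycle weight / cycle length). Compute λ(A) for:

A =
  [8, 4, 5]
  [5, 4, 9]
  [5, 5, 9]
λ(A) = 4

Enumerate directed cycles and compute their means (weight / length). Sample:
  cycle 0 → 0: weight = 8, length = 1, mean = 8/1 ≈ 8.000
  cycle 1 → 1: weight = 4, length = 1, mean = 4/1 ≈ 4.000
  cycle 2 → 2: weight = 9, length = 1, mean = 9/1 ≈ 9.000
  cycle 0 → 1 → 0: weight = 9, length = 2, mean = 9/2 ≈ 4.500
  cycle 0 → 2 → 0: weight = 10, length = 2, mean = 10/2 ≈ 5.000
  cycle 1 → 0 → 1: weight = 9, length = 2, mean = 9/2 ≈ 4.500
Minimum mean = 4.000, attained e.g. along the cycle 1 → 1 with weight 4 and length 1. So λ(A) = 4/1 = 4.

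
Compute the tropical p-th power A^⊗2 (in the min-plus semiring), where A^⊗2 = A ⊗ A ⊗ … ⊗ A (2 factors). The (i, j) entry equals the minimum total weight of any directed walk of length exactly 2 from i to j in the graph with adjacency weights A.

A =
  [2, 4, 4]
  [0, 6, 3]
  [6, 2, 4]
A^⊗2 =
  [4, 6, 6]
  [2, 4, 4]
  [2, 6, 5]

Each entry (A^⊗2)_ij equals the minimum over all length-2 walks i = v_0 → v_1 → … → v_2 = j of Σ_t A[v_t][v_{t+1}]. For example, for (i, j) = (0, 2) we minimise over 3 possible intermediate vertex sequences; the minimum is 6, attained along the walk 0 → 0 → 2.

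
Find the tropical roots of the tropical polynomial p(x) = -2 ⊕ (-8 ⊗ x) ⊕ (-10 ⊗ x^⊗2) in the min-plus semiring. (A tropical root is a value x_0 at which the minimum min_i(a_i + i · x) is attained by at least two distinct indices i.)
Roots: {2, 6}

Each tropical root is a break point of the lower envelope of the lines y = a_i + i · x (there are 3 lines, with slopes 0, 1, ..., 2). Only the lines that attain the minimum somewhere contribute to roots; other lines are dominated. Here the surviving (envelope) indices are i = 2, i = 1, i = 0.
Intersections between consecutive envelope lines give the roots: for adjacent envelope indices i < j the intersection is x = (a_i − a_j) / (j − i). Reading off the sorted break points: {2, 6}.
Verification: at each break x_0, at least two indices attain the minimum of min_i(a_i + i · x_0).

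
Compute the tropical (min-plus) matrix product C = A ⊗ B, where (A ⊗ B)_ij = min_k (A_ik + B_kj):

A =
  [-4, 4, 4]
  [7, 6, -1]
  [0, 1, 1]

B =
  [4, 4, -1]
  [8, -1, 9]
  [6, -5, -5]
A ⊗ B =
  [0, -1, -5]
  [5, -6, -6]
  [4, -4, -4]

Apply the min-plus product entry-by-entry:
  C[0][0] = min over k of (A[0][0] + B[0][0] = -4 + 4 = 0, A[0][1] + B[1][0] = 4 + 8 = 12, A[0][2] + B[2][0] = 4 + 6 = 10) = 0 (attained at k = 0)
  C[0][1] = min over k of (A[0][0] + B[0][1] = -4 + 4 = 0, A[0][1] + B[1][1] = 4 + -1 = 3, A[0][2] + B[2][1] = 4 + -5 = -1) = -1 (attained at k = 2)
  C[0][2] = min over k of (A[0][0] + B[0][2] = -4 + -1 = -5, A[0][1] + B[1][2] = 4 + 9 = 13, A[0][2] + B[2][2] = 4 + -5 = -1) = -5 (attained at k = 0)
  C[1][0] = min over k of (A[1][0] + B[0][0] = 7 + 4 = 11, A[1][1] + B[1][0] = 6 + 8 = 14, A[1][2] + B[2][0] = -1 + 6 = 5) = 5 (attained at k = 2)
  C[1][1] = min over k of (A[1][0] + B[0][1] = 7 + 4 = 11, A[1][1] + B[1][1] = 6 + -1 = 5, A[1][2] + B[2][1] = -1 + -5 = -6) = -6 (attained at k = 2)
  C[1][2] = min over k of (A[1][0] + B[0][2] = 7 + -1 = 6, A[1][1] + B[1][2] = 6 + 9 = 15, A[1][2] + B[2][2] = -1 + -5 = -6) = -6 (attained at k = 2)
  C[2][0] = min over k of (A[2][0] + B[0][0] = 0 + 4 = 4, A[2][1] + B[1][0] = 1 + 8 = 9, A[2][2] + B[2][0] = 1 + 6 = 7) = 4 (attained at k = 0)
  C[2][1] = min over k of (A[2][0] + B[0][1] = 0 + 4 = 4, A[2][1] + B[1][1] = 1 + -1 = 0, A[2][2] + B[2][1] = 1 + -5 = -4) = -4 (attained at k = 2)
  C[2][2] = min over k of (A[2][0] + B[0][2] = 0 + -1 = -1, A[2][1] + B[1][2] = 1 + 9 = 10, A[2][2] + B[2][2] = 1 + -5 = -4) = -4 (attained at k = 2)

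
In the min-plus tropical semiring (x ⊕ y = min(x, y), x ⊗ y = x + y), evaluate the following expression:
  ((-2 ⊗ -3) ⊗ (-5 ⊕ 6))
((-2 ⊗ -3) ⊗ (-5 ⊕ 6)) = -10

Expand innermost to outermost. Recall ⊕ takes the minimum of its arguments and ⊗ takes their sum. Working out the expression ((-2 ⊗ -3) ⊗ (-5 ⊕ 6)) gives -10.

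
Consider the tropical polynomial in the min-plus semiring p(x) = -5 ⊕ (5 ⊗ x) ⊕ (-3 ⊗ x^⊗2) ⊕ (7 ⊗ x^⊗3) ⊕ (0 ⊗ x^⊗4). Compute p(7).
p(7) = -5

A tropical monomial a ⊗ x^⊗i evaluates to a + i · x. Evaluating each term at x = 7:
  Term 0 contributes -5 + 0 · 7 = -5
  Term 1 contributes 5 + 1 · 7 = 12
  Term 2 contributes -3 + 2 · 7 = 11
  Term 3 contributes 7 + 3 · 7 = 28
  Term 4 contributes 0 + 4 · 7 = 28
p(7) = ⊕ of these = min[-5, 12, 11, 28, 28] = -5.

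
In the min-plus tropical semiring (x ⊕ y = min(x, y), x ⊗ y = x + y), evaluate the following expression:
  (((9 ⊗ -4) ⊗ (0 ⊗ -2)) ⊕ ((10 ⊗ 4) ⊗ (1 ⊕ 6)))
(((9 ⊗ -4) ⊗ (0 ⊗ -2)) ⊕ ((10 ⊗ 4) ⊗ (1 ⊕ 6))) = 3

Expand innermost to outermost. Recall ⊕ takes the minimum of its arguments and ⊗ takes their sum. Working out the expression (((9 ⊗ -4) ⊗ (0 ⊗ -2)) ⊕ ((10 ⊗ 4) ⊗ (1 ⊕ 6))) gives 3.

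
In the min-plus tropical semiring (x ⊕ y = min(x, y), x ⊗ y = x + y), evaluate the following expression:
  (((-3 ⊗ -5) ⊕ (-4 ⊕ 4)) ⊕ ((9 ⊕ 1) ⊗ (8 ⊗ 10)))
(((-3 ⊗ -5) ⊕ (-4 ⊕ 4)) ⊕ ((9 ⊕ 1) ⊗ (8 ⊗ 10))) = -8

Expand innermost to outermost. Recall ⊕ takes the minimum of its arguments and ⊗ takes their sum. Working out the expression (((-3 ⊗ -5) ⊕ (-4 ⊕ 4)) ⊕ ((9 ⊕ 1) ⊗ (8 ⊗ 10))) gives -8.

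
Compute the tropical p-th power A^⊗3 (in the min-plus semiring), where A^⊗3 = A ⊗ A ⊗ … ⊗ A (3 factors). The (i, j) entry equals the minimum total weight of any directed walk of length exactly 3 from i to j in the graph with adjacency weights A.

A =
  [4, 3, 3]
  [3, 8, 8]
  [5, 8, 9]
A^⊗3 =
  [10, 9, 9]
  [9, 10, 10]
  [11, 12, 12]

Each entry (A^⊗3)_ij equals the minimum over all length-3 walks i = v_0 → v_1 → … → v_3 = j of Σ_t A[v_t][v_{t+1}]. For example, for (i, j) = (0, 2) we minimise over 9 possible intermediate vertex sequences; the minimum is 9, attained along the walk 0 → 1 → 0 → 2.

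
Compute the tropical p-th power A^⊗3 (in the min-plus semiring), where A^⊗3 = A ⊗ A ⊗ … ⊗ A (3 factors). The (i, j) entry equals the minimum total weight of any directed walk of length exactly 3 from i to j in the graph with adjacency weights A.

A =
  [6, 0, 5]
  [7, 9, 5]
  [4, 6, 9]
A^⊗3 =
  [9, 7, 11]
  [14, 9, 12]
  [11, 10, 9]

Each entry (A^⊗3)_ij equals the minimum over all length-3 walks i = v_0 → v_1 → … → v_3 = j of Σ_t A[v_t][v_{t+1}]. For example, for (i, j) = (0, 2) we minimise over 9 possible intermediate vertex sequences; the minimum is 11, attained along the walk 0 → 0 → 1 → 2.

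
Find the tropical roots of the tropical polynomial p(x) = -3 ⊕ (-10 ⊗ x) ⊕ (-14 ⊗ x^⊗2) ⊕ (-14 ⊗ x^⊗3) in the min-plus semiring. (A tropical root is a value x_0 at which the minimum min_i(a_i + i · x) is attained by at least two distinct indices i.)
Roots: {0, 4, 7}

Each tropical root is a break point of the lower envelope of the lines y = a_i + i · x (there are 4 lines, with slopes 0, 1, ..., 3). Only the lines that attain the minimum somewhere contribute to roots; other lines are dominated. Here the surviving (envelope) indices are i = 3, i = 2, i = 1, i = 0.
Intersections between consecutive envelope lines give the roots: for adjacent envelope indices i < j the intersection is x = (a_i − a_j) / (j − i). Reading off the sorted break points: {0, 4, 7}.
Verification: at each break x_0, at least two indices attain the minimum of min_i(a_i + i · x_0).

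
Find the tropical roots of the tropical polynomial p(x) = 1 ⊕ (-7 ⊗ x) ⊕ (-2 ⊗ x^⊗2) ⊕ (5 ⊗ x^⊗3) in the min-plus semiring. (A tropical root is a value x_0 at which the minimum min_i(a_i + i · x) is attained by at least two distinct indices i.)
Roots: {-7, -5, 8}

Each tropical root is a break point of the lower envelope of the lines y = a_i + i · x (there are 4 lines, with slopes 0, 1, ..., 3). Only the lines that attain the minimum somewhere contribute to roots; other lines are dominated. Here the surviving (envelope) indices are i = 3, i = 2, i = 1, i = 0.
Intersections between consecutive envelope lines give the roots: for adjacent envelope indices i < j the intersection is x = (a_i − a_j) / (j − i). Reading off the sorted break points: {-7, -5, 8}.
Verification: at each break x_0, at least two indices attain the minimum of min_i(a_i + i · x_0).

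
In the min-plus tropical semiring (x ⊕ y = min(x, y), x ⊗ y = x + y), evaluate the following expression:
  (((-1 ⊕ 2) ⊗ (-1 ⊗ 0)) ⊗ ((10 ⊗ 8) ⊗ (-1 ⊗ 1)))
(((-1 ⊕ 2) ⊗ (-1 ⊗ 0)) ⊗ ((10 ⊗ 8) ⊗ (-1 ⊗ 1))) = 16

Expand innermost to outermost. Recall ⊕ takes the minimum of its arguments and ⊗ takes their sum. Working out the expression (((-1 ⊕ 2) ⊗ (-1 ⊗ 0)) ⊗ ((10 ⊗ 8) ⊗ (-1 ⊗ 1))) gives 16.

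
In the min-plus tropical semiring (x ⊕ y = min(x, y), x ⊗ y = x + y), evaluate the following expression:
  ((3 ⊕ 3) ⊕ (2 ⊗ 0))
((3 ⊕ 3) ⊕ (2 ⊗ 0)) = 2

Expand innermost to outermost. Recall ⊕ takes the minimum of its arguments and ⊗ takes their sum. Working out the expression ((3 ⊕ 3) ⊕ (2 ⊗ 0)) gives 2.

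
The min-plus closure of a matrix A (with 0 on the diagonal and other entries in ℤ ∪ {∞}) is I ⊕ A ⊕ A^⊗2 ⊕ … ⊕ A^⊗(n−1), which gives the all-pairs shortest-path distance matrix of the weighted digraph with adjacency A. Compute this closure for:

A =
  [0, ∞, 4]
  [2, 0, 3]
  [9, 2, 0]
Closure =
  [0, 6, 4]
  [2, 0, 3]
  [4, 2, 0]

This is the Floyd-Warshall all-pairs shortest-path computation. For each intermediate vertex k = 0, 1, …, 2, update dist[i][j] ← min(dist[i][j], dist[i][k] + dist[k][j]). The final matrix gives, for each (i, j), the minimum total weight of any directed path from i to j (possibly empty when i = j).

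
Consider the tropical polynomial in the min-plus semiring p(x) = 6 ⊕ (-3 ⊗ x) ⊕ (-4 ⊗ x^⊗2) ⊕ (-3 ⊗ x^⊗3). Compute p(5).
p(5) = 2

A tropical monomial a ⊗ x^⊗i evaluates to a + i · x. Evaluating each term at x = 5:
  Term 0 contributes 6 + 0 · 5 = 6
  Term 1 contributes -3 + 1 · 5 = 2
  Term 2 contributes -4 + 2 · 5 = 6
  Term 3 contributes -3 + 3 · 5 = 12
p(5) = ⊕ of these = min[6, 2, 6, 12] = 2.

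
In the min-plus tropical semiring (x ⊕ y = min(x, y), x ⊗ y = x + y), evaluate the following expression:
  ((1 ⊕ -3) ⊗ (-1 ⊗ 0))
((1 ⊕ -3) ⊗ (-1 ⊗ 0)) = -4

Expand innermost to outermost. Recall ⊕ takes the minimum of its arguments and ⊗ takes their sum. Working out the expression ((1 ⊕ -3) ⊗ (-1 ⊗ 0)) gives -4.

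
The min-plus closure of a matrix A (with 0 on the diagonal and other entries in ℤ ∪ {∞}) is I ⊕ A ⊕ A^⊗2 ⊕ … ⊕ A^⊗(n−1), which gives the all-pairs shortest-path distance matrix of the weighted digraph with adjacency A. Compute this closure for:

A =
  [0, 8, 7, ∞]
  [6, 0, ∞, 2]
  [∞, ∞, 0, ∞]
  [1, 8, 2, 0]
Closure =
  [0, 8, 7, 10]
  [3, 0, 4, 2]
  [∞, ∞, 0, ∞]
  [1, 8, 2, 0]

This is the Floyd-Warshall all-pairs shortest-path computation. For each intermediate vertex k = 0, 1, …, 3, update dist[i][j] ← min(dist[i][j], dist[i][k] + dist[k][j]). The final matrix gives, for each (i, j), the minimum total weight of any directed path from i to j (possibly empty when i = j).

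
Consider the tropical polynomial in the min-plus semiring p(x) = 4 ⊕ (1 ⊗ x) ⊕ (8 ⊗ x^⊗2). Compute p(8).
p(8) = 4

A tropical monomial a ⊗ x^⊗i evaluates to a + i · x. Evaluating each term at x = 8:
  Term 0 contributes 4 + 0 · 8 = 4
  Term 1 contributes 1 + 1 · 8 = 9
  Term 2 contributes 8 + 2 · 8 = 24
p(8) = ⊕ of these = min[4, 9, 24] = 4.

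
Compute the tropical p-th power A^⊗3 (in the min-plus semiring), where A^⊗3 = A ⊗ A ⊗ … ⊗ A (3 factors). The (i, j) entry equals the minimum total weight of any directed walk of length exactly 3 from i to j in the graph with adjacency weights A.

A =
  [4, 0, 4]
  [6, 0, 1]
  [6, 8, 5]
A^⊗3 =
  [6, 0, 1]
  [6, 0, 1]
  [12, 6, 7]

Each entry (A^⊗3)_ij equals the minimum over all length-3 walks i = v_0 → v_1 → … → v_3 = j of Σ_t A[v_t][v_{t+1}]. For example, for (i, j) = (0, 2) we minimise over 9 possible intermediate vertex sequences; the minimum is 1, attained along the walk 0 → 1 → 1 → 2.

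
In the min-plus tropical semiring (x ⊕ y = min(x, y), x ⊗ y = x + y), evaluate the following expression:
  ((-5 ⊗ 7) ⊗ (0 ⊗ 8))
((-5 ⊗ 7) ⊗ (0 ⊗ 8)) = 10

Expand innermost to outermost. Recall ⊕ takes the minimum of its arguments and ⊗ takes their sum. Working out the expression ((-5 ⊗ 7) ⊗ (0 ⊗ 8)) gives 10.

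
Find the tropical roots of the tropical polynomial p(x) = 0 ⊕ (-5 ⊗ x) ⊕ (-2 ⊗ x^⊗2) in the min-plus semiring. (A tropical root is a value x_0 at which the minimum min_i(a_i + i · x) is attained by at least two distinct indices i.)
Roots: {-3, 5}

Each tropical root is a break point of the lower envelope of the lines y = a_i + i · x (there are 3 lines, with slopes 0, 1, ..., 2). Only the lines that attain the minimum somewhere contribute to roots; other lines are dominated. Here the surviving (envelope) indices are i = 2, i = 1, i = 0.
Intersections between consecutive envelope lines give the roots: for adjacent envelope indices i < j the intersection is x = (a_i − a_j) / (j − i). Reading off the sorted break points: {-3, 5}.
Verification: at each break x_0, at least two indices attain the minimum of min_i(a_i + i · x_0).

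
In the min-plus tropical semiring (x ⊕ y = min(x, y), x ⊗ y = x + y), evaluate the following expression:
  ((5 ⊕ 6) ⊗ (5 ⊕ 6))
((5 ⊕ 6) ⊗ (5 ⊕ 6)) = 10

Expand innermost to outermost. Recall ⊕ takes the minimum of its arguments and ⊗ takes their sum. Working out the expression ((5 ⊕ 6) ⊗ (5 ⊕ 6)) gives 10.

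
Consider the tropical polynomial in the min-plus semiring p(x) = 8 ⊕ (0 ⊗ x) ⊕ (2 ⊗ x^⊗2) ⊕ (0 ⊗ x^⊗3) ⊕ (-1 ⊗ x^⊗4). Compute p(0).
p(0) = -1

A tropical monomial a ⊗ x^⊗i evaluates to a + i · x. Evaluating each term at x = 0:
  Term 0 contributes 8 + 0 · 0 = 8
  Term 1 contributes 0 + 1 · 0 = 0
  Term 2 contributes 2 + 2 · 0 = 2
  Term 3 contributes 0 + 3 · 0 = 0
  Term 4 contributes -1 + 4 · 0 = -1
p(0) = ⊕ of these = min[8, 0, 2, 0, -1] = -1.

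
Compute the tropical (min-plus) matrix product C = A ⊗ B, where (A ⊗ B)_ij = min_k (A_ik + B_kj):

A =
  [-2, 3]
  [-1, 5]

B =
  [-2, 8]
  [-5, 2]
A ⊗ B =
  [-4, 5]
  [-3, 7]

Apply the min-plus product entry-by-entry:
  C[0][0] = min over k of (A[0][0] + B[0][0] = -2 + -2 = -4, A[0][1] + B[1][0] = 3 + -5 = -2) = -4 (attained at k = 0)
  C[0][1] = min over k of (A[0][0] + B[0][1] = -2 + 8 = 6, A[0][1] + B[1][1] = 3 + 2 = 5) = 5 (attained at k = 1)
  C[1][0] = min over k of (A[1][0] + B[0][0] = -1 + -2 = -3, A[1][1] + B[1][0] = 5 + -5 = 0) = -3 (attained at k = 0)
  C[1][1] = min over k of (A[1][0] + B[0][1] = -1 + 8 = 7, A[1][1] + B[1][1] = 5 + 2 = 7) = 7 (attained at k = 0)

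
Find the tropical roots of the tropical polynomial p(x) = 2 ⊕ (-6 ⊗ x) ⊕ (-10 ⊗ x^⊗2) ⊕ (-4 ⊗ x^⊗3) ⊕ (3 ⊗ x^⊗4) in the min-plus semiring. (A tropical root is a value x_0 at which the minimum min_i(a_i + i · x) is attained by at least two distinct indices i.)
Roots: {-7, -6, 4, 8}

Each tropical root is a break point of the lower envelope of the lines y = a_i + i · x (there are 5 lines, with slopes 0, 1, ..., 4). Only the lines that attain the minimum somewhere contribute to roots; other lines are dominated. Here the surviving (envelope) indices are i = 4, i = 3, i = 2, i = 1, i = 0.
Intersections between consecutive envelope lines give the roots: for adjacent envelope indices i < j the intersection is x = (a_i − a_j) / (j − i). Reading off the sorted break points: {-7, -6, 4, 8}.
Verification: at each break x_0, at least two indices attain the minimum of min_i(a_i + i · x_0).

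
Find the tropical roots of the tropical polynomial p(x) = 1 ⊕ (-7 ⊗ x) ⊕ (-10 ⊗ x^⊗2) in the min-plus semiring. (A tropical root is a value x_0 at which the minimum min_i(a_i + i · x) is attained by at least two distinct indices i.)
Roots: {3, 8}

Each tropical root is a break point of the lower envelope of the lines y = a_i + i · x (there are 3 lines, with slopes 0, 1, ..., 2). Only the lines that attain the minimum somewhere contribute to roots; other lines are dominated. Here the surviving (envelope) indices are i = 2, i = 1, i = 0.
Intersections between consecutive envelope lines give the roots: for adjacent envelope indices i < j the intersection is x = (a_i − a_j) / (j − i). Reading off the sorted break points: {3, 8}.
Verification: at each break x_0, at least two indices attain the minimum of min_i(a_i + i · x_0).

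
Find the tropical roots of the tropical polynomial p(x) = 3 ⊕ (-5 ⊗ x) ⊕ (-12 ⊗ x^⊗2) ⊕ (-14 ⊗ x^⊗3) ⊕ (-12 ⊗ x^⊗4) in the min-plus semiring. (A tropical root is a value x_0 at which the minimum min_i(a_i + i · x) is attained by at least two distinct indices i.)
Roots: {-2, 2, 7, 8}

Each tropical root is a break point of the lower envelope of the lines y = a_i + i · x (there are 5 lines, with slopes 0, 1, ..., 4). Only the lines that attain the minimum somewhere contribute to roots; other lines are dominated. Here the surviving (envelope) indices are i = 4, i = 3, i = 2, i = 1, i = 0.
Intersections between consecutive envelope lines give the roots: for adjacent envelope indices i < j the intersection is x = (a_i − a_j) / (j − i). Reading off the sorted break points: {-2, 2, 7, 8}.
Verification: at each break x_0, at least two indices attain the minimum of min_i(a_i + i · x_0).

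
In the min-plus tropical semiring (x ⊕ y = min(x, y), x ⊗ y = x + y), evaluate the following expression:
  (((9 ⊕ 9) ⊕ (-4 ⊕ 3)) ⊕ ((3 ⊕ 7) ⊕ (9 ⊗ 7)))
(((9 ⊕ 9) ⊕ (-4 ⊕ 3)) ⊕ ((3 ⊕ 7) ⊕ (9 ⊗ 7))) = -4

Expand innermost to outermost. Recall ⊕ takes the minimum of its arguments and ⊗ takes their sum. Working out the expression (((9 ⊕ 9) ⊕ (-4 ⊕ 3)) ⊕ ((3 ⊕ 7) ⊕ (9 ⊗ 7))) gives -4.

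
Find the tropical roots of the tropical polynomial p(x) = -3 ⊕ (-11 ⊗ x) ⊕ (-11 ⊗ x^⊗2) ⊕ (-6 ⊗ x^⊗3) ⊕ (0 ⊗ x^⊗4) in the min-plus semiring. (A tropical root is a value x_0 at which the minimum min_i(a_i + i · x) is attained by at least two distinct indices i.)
Roots: {-6, -5, 0, 8}

Each tropical root is a break point of the lower envelope of the lines y = a_i + i · x (there are 5 lines, with slopes 0, 1, ..., 4). Only the lines that attain the minimum somewhere contribute to roots; other lines are dominated. Here the surviving (envelope) indices are i = 4, i = 3, i = 2, i = 1, i = 0.
Intersections between consecutive envelope lines give the roots: for adjacent envelope indices i < j the intersection is x = (a_i − a_j) / (j − i). Reading off the sorted break points: {-6, -5, 0, 8}.
Verification: at each break x_0, at least two indices attain the minimum of min_i(a_i + i · x_0).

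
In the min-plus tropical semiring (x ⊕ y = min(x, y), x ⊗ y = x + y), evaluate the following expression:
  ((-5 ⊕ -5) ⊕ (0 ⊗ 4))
((-5 ⊕ -5) ⊕ (0 ⊗ 4)) = -5

Expand innermost to outermost. Recall ⊕ takes the minimum of its arguments and ⊗ takes their sum. Working out the expression ((-5 ⊕ -5) ⊕ (0 ⊗ 4)) gives -5.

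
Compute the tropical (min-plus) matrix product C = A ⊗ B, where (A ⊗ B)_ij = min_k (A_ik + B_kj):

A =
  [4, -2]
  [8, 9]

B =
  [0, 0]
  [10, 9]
A ⊗ B =
  [4, 4]
  [8, 8]

Apply the min-plus product entry-by-entry:
  C[0][0] = min over k of (A[0][0] + B[0][0] = 4 + 0 = 4, A[0][1] + B[1][0] = -2 + 10 = 8) = 4 (attained at k = 0)
  C[0][1] = min over k of (A[0][0] + B[0][1] = 4 + 0 = 4, A[0][1] + B[1][1] = -2 + 9 = 7) = 4 (attained at k = 0)
  C[1][0] = min over k of (A[1][0] + B[0][0] = 8 + 0 = 8, A[1][1] + B[1][0] = 9 + 10 = 19) = 8 (attained at k = 0)
  C[1][1] = min over k of (A[1][0] + B[0][1] = 8 + 0 = 8, A[1][1] + B[1][1] = 9 + 9 = 18) = 8 (attained at k = 0)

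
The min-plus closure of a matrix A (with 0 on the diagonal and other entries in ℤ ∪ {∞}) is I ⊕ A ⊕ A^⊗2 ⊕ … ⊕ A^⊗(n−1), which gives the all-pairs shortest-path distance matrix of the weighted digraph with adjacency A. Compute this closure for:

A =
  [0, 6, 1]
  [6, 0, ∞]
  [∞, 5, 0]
Closure =
  [0, 6, 1]
  [6, 0, 7]
  [11, 5, 0]

This is the Floyd-Warshall all-pairs shortest-path computation. For each intermediate vertex k = 0, 1, …, 2, update dist[i][j] ← min(dist[i][j], dist[i][k] + dist[k][j]). The final matrix gives, for each (i, j), the minimum total weight of any directed path from i to j (possibly empty when i = j).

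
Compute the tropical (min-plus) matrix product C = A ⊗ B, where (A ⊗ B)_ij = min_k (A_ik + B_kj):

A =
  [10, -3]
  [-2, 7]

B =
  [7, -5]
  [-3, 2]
A ⊗ B =
  [-6, -1]
  [4, -7]

Apply the min-plus product entry-by-entry:
  C[0][0] = min over k of (A[0][0] + B[0][0] = 10 + 7 = 17, A[0][1] + B[1][0] = -3 + -3 = -6) = -6 (attained at k = 1)
  C[0][1] = min over k of (A[0][0] + B[0][1] = 10 + -5 = 5, A[0][1] + B[1][1] = -3 + 2 = -1) = -1 (attained at k = 1)
  C[1][0] = min over k of (A[1][0] + B[0][0] = -2 + 7 = 5, A[1][1] + B[1][0] = 7 + -3 = 4) = 4 (attained at k = 1)
  C[1][1] = min over k of (A[1][0] + B[0][1] = -2 + -5 = -7, A[1][1] + B[1][1] = 7 + 2 = 9) = -7 (attained at k = 0)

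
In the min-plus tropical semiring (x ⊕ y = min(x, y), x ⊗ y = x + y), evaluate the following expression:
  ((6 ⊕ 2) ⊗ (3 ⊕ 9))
((6 ⊕ 2) ⊗ (3 ⊕ 9)) = 5

Expand innermost to outermost. Recall ⊕ takes the minimum of its arguments and ⊗ takes their sum. Working out the expression ((6 ⊕ 2) ⊗ (3 ⊕ 9)) gives 5.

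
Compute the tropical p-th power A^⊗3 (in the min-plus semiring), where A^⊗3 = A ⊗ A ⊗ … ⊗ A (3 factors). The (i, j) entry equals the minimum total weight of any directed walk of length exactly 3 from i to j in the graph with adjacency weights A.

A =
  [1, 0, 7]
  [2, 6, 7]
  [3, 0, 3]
A^⊗3 =
  [3, 2, 8]
  [4, 3, 9]
  [3, 2, 9]

Each entry (A^⊗3)_ij equals the minimum over all length-3 walks i = v_0 → v_1 → … → v_3 = j of Σ_t A[v_t][v_{t+1}]. For example, for (i, j) = (0, 2) we minimise over 9 possible intermediate vertex sequences; the minimum is 8, attained along the walk 0 → 0 → 1 → 2.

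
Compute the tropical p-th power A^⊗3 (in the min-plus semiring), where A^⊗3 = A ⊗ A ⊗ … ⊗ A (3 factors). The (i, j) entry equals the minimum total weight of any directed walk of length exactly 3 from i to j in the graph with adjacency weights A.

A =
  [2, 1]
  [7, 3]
A^⊗3 =
  [6, 5]
  [11, 9]

Each entry (A^⊗3)_ij equals the minimum over all length-3 walks i = v_0 → v_1 → … → v_3 = j of Σ_t A[v_t][v_{t+1}]. For example, for (i, j) = (0, 1) we minimise over 4 possible intermediate vertex sequences; the minimum is 5, attained along the walk 0 → 0 → 0 → 1.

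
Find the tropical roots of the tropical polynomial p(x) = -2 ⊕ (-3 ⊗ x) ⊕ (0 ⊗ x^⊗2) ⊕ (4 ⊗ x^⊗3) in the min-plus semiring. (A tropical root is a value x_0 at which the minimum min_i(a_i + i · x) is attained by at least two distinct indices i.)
Roots: {-4, -3, 1}

Each tropical root is a break point of the lower envelope of the lines y = a_i + i · x (there are 4 lines, with slopes 0, 1, ..., 3). Only the lines that attain the minimum somewhere contribute to roots; other lines are dominated. Here the surviving (envelope) indices are i = 3, i = 2, i = 1, i = 0.
Intersections between consecutive envelope lines give the roots: for adjacent envelope indices i < j the intersection is x = (a_i − a_j) / (j − i). Reading off the sorted break points: {-4, -3, 1}.
Verification: at each break x_0, at least two indices attain the minimum of min_i(a_i + i · x_0).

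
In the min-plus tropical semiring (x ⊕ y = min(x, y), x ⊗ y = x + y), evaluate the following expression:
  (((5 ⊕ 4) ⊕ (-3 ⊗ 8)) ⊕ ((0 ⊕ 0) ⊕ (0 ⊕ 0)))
(((5 ⊕ 4) ⊕ (-3 ⊗ 8)) ⊕ ((0 ⊕ 0) ⊕ (0 ⊕ 0))) = 0

Expand innermost to outermost. Recall ⊕ takes the minimum of its arguments and ⊗ takes their sum. Working out the expression (((5 ⊕ 4) ⊕ (-3 ⊗ 8)) ⊕ ((0 ⊕ 0) ⊕ (0 ⊕ 0))) gives 0.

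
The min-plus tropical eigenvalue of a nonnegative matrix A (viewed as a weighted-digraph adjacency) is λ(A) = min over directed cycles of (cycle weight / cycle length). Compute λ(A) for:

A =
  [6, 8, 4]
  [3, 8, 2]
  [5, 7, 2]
λ(A) = 2

Enumerate directed cycles and compute their means (weight / length). Sample:
  cycle 0 → 0: weight = 6, length = 1, mean = 6/1 ≈ 6.000
  cycle 1 → 1: weight = 8, length = 1, mean = 8/1 ≈ 8.000
  cycle 2 → 2: weight = 2, length = 1, mean = 2/1 ≈ 2.000
  cycle 0 → 1 → 0: weight = 11, length = 2, mean = 11/2 ≈ 5.500
  cycle 0 → 2 → 0: weight = 9, length = 2, mean = 9/2 ≈ 4.500
  cycle 1 → 0 → 1: weight = 11, length = 2, mean = 11/2 ≈ 5.500
Minimum mean = 2.000, attained e.g. along the cycle 2 → 2 with weight 2 and length 1. So λ(A) = 2/1 = 2.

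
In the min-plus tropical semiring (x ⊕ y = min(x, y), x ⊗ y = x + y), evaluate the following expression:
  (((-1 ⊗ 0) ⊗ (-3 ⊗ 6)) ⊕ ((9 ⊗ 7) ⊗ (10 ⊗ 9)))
(((-1 ⊗ 0) ⊗ (-3 ⊗ 6)) ⊕ ((9 ⊗ 7) ⊗ (10 ⊗ 9))) = 2

Expand innermost to outermost. Recall ⊕ takes the minimum of its arguments and ⊗ takes their sum. Working out the expression (((-1 ⊗ 0) ⊗ (-3 ⊗ 6)) ⊕ ((9 ⊗ 7) ⊗ (10 ⊗ 9))) gives 2.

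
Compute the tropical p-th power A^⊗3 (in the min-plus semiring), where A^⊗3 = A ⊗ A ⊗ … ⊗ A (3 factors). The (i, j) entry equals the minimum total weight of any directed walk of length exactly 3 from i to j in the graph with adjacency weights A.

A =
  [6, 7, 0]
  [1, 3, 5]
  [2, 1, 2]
A^⊗3 =
  [2, 3, 2]
  [3, 2, 3]
  [4, 3, 2]

Each entry (A^⊗3)_ij equals the minimum over all length-3 walks i = v_0 → v_1 → … → v_3 = j of Σ_t A[v_t][v_{t+1}]. For example, for (i, j) = (0, 2) we minimise over 9 possible intermediate vertex sequences; the minimum is 2, attained along the walk 0 → 2 → 0 → 2.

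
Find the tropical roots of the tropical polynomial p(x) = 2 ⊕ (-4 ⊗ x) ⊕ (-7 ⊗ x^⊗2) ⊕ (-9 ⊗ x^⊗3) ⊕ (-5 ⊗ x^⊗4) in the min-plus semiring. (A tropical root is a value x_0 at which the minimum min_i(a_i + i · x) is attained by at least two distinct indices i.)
Roots: {-4, 2, 3, 6}

Each tropical root is a break point of the lower envelope of the lines y = a_i + i · x (there are 5 lines, with slopes 0, 1, ..., 4). Only the lines that attain the minimum somewhere contribute to roots; other lines are dominated. Here the surviving (envelope) indices are i = 4, i = 3, i = 2, i = 1, i = 0.
Intersections between consecutive envelope lines give the roots: for adjacent envelope indices i < j the intersection is x = (a_i − a_j) / (j − i). Reading off the sorted break points: {-4, 2, 3, 6}.
Verification: at each break x_0, at least two indices attain the minimum of min_i(a_i + i · x_0).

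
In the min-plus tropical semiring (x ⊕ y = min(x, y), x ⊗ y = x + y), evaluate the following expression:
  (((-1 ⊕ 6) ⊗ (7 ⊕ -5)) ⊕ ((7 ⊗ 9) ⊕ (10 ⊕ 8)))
(((-1 ⊕ 6) ⊗ (7 ⊕ -5)) ⊕ ((7 ⊗ 9) ⊕ (10 ⊕ 8))) = -6

Expand innermost to outermost. Recall ⊕ takes the minimum of its arguments and ⊗ takes their sum. Working out the expression (((-1 ⊕ 6) ⊗ (7 ⊕ -5)) ⊕ ((7 ⊗ 9) ⊕ (10 ⊕ 8))) gives -6.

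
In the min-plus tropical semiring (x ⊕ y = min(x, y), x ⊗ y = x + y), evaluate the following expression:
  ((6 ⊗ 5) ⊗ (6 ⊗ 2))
((6 ⊗ 5) ⊗ (6 ⊗ 2)) = 19

Expand innermost to outermost. Recall ⊕ takes the minimum of its arguments and ⊗ takes their sum. Working out the expression ((6 ⊗ 5) ⊗ (6 ⊗ 2)) gives 19.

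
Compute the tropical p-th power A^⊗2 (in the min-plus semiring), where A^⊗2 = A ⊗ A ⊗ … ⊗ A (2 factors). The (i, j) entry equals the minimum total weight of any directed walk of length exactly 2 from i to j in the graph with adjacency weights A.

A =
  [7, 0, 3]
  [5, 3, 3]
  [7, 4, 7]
A^⊗2 =
  [5, 3, 3]
  [8, 5, 6]
  [9, 7, 7]

Each entry (A^⊗2)_ij equals the minimum over all length-2 walks i = v_0 → v_1 → … → v_2 = j of Σ_t A[v_t][v_{t+1}]. For example, for (i, j) = (0, 2) we minimise over 3 possible intermediate vertex sequences; the minimum is 3, attained along the walk 0 → 1 → 2.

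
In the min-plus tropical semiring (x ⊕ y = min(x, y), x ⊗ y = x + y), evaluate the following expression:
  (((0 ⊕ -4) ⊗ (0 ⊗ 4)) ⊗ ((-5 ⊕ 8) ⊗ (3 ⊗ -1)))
(((0 ⊕ -4) ⊗ (0 ⊗ 4)) ⊗ ((-5 ⊕ 8) ⊗ (3 ⊗ -1))) = -3

Expand innermost to outermost. Recall ⊕ takes the minimum of its arguments and ⊗ takes their sum. Working out the expression (((0 ⊕ -4) ⊗ (0 ⊗ 4)) ⊗ ((-5 ⊕ 8) ⊗ (3 ⊗ -1))) gives -3.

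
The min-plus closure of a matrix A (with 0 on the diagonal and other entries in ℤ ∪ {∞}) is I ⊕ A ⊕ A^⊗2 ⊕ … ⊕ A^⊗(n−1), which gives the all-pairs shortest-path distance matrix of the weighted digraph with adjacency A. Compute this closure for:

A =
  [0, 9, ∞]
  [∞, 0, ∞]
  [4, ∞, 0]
Closure =
  [0, 9, ∞]
  [∞, 0, ∞]
  [4, 13, 0]

This is the Floyd-Warshall all-pairs shortest-path computation. For each intermediate vertex k = 0, 1, …, 2, update dist[i][j] ← min(dist[i][j], dist[i][k] + dist[k][j]). The final matrix gives, for each (i, j), the minimum total weight of any directed path from i to j (possibly empty when i = j).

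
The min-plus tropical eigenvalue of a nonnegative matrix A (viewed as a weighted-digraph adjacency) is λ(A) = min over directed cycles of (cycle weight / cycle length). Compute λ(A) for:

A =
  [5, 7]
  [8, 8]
λ(A) = 5

Enumerate directed cycles and compute their means (weight / length). Sample:
  cycle 0 → 0: weight = 5, length = 1, mean = 5/1 ≈ 5.000
  cycle 1 → 1: weight = 8, length = 1, mean = 8/1 ≈ 8.000
  cycle 0 → 1 → 0: weight = 15, length = 2, mean = 15/2 ≈ 7.500
  cycle 1 → 0 → 1: weight = 15, length = 2, mean = 15/2 ≈ 7.500
Minimum mean = 5.000, attained e.g. along the cycle 0 → 0 with weight 5 and length 1. So λ(A) = 5/1 = 5.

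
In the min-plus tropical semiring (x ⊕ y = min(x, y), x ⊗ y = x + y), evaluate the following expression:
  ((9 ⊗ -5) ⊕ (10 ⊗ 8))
((9 ⊗ -5) ⊕ (10 ⊗ 8)) = 4

Expand innermost to outermost. Recall ⊕ takes the minimum of its arguments and ⊗ takes their sum. Working out the expression ((9 ⊗ -5) ⊕ (10 ⊗ 8)) gives 4.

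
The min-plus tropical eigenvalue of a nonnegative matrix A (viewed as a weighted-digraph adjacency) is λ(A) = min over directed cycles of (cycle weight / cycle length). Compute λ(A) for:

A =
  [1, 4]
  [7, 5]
λ(A) = 1

Enumerate directed cycles and compute their means (weight / length). Sample:
  cycle 0 → 0: weight = 1, length = 1, mean = 1/1 ≈ 1.000
  cycle 1 → 1: weight = 5, length = 1, mean = 5/1 ≈ 5.000
  cycle 0 → 1 → 0: weight = 11, length = 2, mean = 11/2 ≈ 5.500
  cycle 1 → 0 → 1: weight = 11, length = 2, mean = 11/2 ≈ 5.500
Minimum mean = 1.000, attained e.g. along the cycle 0 → 0 with weight 1 and length 1. So λ(A) = 1/1 = 1.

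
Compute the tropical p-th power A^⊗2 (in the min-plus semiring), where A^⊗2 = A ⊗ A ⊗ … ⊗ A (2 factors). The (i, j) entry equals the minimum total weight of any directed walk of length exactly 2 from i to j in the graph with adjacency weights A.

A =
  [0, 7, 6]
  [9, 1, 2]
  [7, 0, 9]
A^⊗2 =
  [0, 6, 6]
  [9, 2, 3]
  [7, 1, 2]

Each entry (A^⊗2)_ij equals the minimum over all length-2 walks i = v_0 → v_1 → … → v_2 = j of Σ_t A[v_t][v_{t+1}]. For example, for (i, j) = (0, 2) we minimise over 3 possible intermediate vertex sequences; the minimum is 6, attained along the walk 0 → 0 → 2.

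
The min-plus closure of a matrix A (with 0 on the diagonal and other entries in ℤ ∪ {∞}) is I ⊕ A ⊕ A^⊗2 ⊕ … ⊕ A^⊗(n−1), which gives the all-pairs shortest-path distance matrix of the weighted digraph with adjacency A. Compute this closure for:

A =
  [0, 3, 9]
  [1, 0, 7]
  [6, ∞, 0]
Closure =
  [0, 3, 9]
  [1, 0, 7]
  [6, 9, 0]

This is the Floyd-Warshall all-pairs shortest-path computation. For each intermediate vertex k = 0, 1, …, 2, update dist[i][j] ← min(dist[i][j], dist[i][k] + dist[k][j]). The final matrix gives, for each (i, j), the minimum total weight of any directed path from i to j (possibly empty when i = j).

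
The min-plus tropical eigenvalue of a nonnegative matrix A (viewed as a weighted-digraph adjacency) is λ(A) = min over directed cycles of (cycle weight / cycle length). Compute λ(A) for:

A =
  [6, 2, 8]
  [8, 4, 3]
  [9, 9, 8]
λ(A) = 4

Enumerate directed cycles and compute their means (weight / length). Sample:
  cycle 0 → 0: weight = 6, length = 1, mean = 6/1 ≈ 6.000
  cycle 1 → 1: weight = 4, length = 1, mean = 4/1 ≈ 4.000
  cycle 2 → 2: weight = 8, length = 1, mean = 8/1 ≈ 8.000
  cycle 0 → 1 → 0: weight = 10, length = 2, mean = 10/2 ≈ 5.000
  cycle 0 → 2 → 0: weight = 17, length = 2, mean = 17/2 ≈ 8.500
  cycle 1 → 0 → 1: weight = 10, length = 2, mean = 10/2 ≈ 5.000
Minimum mean = 4.000, attained e.g. along the cycle 1 → 1 with weight 4 and length 1. So λ(A) = 4/1 = 4.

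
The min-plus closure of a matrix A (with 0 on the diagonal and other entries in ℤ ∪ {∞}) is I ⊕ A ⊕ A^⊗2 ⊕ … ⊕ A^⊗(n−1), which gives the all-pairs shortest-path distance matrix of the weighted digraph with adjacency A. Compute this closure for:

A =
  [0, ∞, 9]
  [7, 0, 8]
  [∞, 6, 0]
Closure =
  [0, 15, 9]
  [7, 0, 8]
  [13, 6, 0]

This is the Floyd-Warshall all-pairs shortest-path computation. For each intermediate vertex k = 0, 1, …, 2, update dist[i][j] ← min(dist[i][j], dist[i][k] + dist[k][j]). The final matrix gives, for each (i, j), the minimum total weight of any directed path from i to j (possibly empty when i = j).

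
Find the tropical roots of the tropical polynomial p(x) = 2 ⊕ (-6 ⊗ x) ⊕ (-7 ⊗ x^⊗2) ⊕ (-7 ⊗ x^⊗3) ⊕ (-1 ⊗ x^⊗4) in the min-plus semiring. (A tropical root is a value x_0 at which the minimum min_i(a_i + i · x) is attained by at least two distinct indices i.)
Roots: {-6, 0, 1, 8}

Each tropical root is a break point of the lower envelope of the lines y = a_i + i · x (there are 5 lines, with slopes 0, 1, ..., 4). Only the lines that attain the minimum somewhere contribute to roots; other lines are dominated. Here the surviving (envelope) indices are i = 4, i = 3, i = 2, i = 1, i = 0.
Intersections between consecutive envelope lines give the roots: for adjacent envelope indices i < j the intersection is x = (a_i − a_j) / (j − i). Reading off the sorted break points: {-6, 0, 1, 8}.
Verification: at each break x_0, at least two indices attain the minimum of min_i(a_i + i · x_0).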